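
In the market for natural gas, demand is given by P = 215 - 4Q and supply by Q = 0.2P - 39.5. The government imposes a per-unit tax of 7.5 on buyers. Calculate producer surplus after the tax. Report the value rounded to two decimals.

Rewriting supply in inverse form: P = 197.5 + 5Q.
Without the tax, 215 - 4Q = 197.5 + 5Q so Q* = 1.9444 and P* = 207.2222.
A tax on buyers shifts demand down by 7.5: (215 - 7.5) - 4Q = 197.5 + 5Q, so Q_t = 1.1111. Buyers pay P_b = 210.5556; sellers receive P_s = P_b - 7.5 = 203.0556.
Producer surplus is the triangle above supply below P_s: (1/2)(1.1111)(203.0556 - 197.5) = 3.0864.

3.09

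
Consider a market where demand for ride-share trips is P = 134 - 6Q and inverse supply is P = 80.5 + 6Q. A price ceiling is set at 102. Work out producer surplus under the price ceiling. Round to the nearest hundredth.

38.52

Without the control, 134 - 6Q = 80.5 + 6Q so Q* = 4.4583 and P* = 107.25.
At P = 102, sellers supply (102 - 80.5)/6 = 3.5833 while buyers want more, so the quantity traded is 3.5833 at price 102.
PS is the triangle above supply below 102: (1/2)(3.5833)(102 - 80.5) = 38.5208.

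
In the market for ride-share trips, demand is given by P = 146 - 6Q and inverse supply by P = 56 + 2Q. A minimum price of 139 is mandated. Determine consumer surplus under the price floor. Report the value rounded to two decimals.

Free-market equilibrium: 146 - 6Q = 56 + 2Q gives Q* = 11.25, P* = 78.5.
At the floor price 139, quantity demanded is (146 - 139)/6 = 1.1667; demand is the short side, so Q = 1.1667 trades at P = 139.
CS is the triangle under demand above 139: (1/2)(1.1667)(146 - 139) = 4.0833.

4.08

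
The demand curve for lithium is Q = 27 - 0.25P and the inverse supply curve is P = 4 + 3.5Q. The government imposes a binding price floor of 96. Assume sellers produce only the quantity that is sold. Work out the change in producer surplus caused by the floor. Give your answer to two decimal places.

-76.25

Rewriting demand in inverse form: P = 108 - 4Q.
Free-market equilibrium: 108 - 4Q = 4 + 3.5Q gives Q* = 13.8667, P* = 52.5333.
At P = 96, buyers demand (108 - 96)/4 = 3 while sellers would supply more, so the quantity traded is 3 at price 96.
PS goes from (1/2)(13.8667)(48.5333) = 336.4978 to 260.25 (computed as (96 - 4)(3) - (1/2)(3.5)(3)^2), a change of -76.2478.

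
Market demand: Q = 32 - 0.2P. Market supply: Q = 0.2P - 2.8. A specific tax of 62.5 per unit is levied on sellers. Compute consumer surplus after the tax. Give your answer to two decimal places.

Rewriting demand in inverse form: P = 160 - 5Q.
Rewriting supply in inverse form: P = 14 + 5Q.
Pre-tax equilibrium: 160 - 5Q = 14 + 5Q gives Q* = 14.6, P* = 87.
With the tax, sellers need 62.5 more per unit: 160 - 5Q = 14 + 5Q + 62.5, so Q_t = 8.35. Buyers pay P_b = 118.25; sellers receive P_s = P_b - 62.5 = 55.75.
CS = (1/2)(Q_t)(160 - P_b) = (1/2)(8.35)(41.75) = 174.3063.

174.31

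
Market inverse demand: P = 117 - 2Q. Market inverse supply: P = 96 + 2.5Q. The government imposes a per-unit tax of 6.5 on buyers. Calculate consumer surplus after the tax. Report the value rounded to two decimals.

10.38

Pre-tax equilibrium: 117 - 2Q = 96 + 2.5Q gives Q* = 4.6667, P* = 107.6667.
A tax on buyers shifts demand down by 6.5: (117 - 6.5) - 2Q = 96 + 2.5Q, so Q_t = 3.2222. Buyers pay P_b = 110.5556; sellers receive P_s = P_b - 6.5 = 104.0556.
CS = (1/2)(Q_t)(117 - P_b) = (1/2)(3.2222)(6.4444) = 10.3827.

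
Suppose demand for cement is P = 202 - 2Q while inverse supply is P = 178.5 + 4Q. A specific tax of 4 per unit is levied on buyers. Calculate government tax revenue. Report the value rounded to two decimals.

13.00

Pre-tax equilibrium: 202 - 2Q = 178.5 + 4Q gives Q* = 3.9167, P* = 194.1667.
With the tax, buyers' net willingness to pay falls by 4: (202 - 4) - 2Q = 178.5 + 4Q, so Q_t = 3.25. Buyers pay P_b = 195.5; sellers receive P_s = P_b - 4 = 191.5.
Revenue is the tax times quantity traded: 4 x 3.25 = 13.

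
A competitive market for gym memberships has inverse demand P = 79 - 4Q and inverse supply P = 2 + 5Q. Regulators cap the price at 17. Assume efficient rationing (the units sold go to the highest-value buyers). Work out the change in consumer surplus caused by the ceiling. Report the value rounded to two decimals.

Without the control, 79 - 4Q = 2 + 5Q so Q* = 8.5556 and P* = 44.7778.
At P = 17, sellers supply (17 - 2)/5 = 3 while buyers want more, so the quantity traded is 3 at price 17.
CS goes from (1/2)(8.5556)(34.2222) = 146.3951 to 168 (computed as (79 - 17)(3) - (1/2)(4)(3)^2), a change of 21.6049.

21.60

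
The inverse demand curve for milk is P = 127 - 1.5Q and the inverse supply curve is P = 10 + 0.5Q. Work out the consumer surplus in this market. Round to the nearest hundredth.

2566.69

Setting demand equal to supply, 117 = 2Q, so Q* = 58.5 and P* = 39.25.
Consumer surplus is the triangle under demand above P*: (1/2)(58.5)(127 - 39.25) = (1/2)(58.5)(87.75) = 2566.6875.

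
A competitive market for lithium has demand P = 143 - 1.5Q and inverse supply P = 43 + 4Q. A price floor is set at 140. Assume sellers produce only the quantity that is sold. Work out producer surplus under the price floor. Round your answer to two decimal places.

Without the control, 143 - 1.5Q = 43 + 4Q so Q* = 18.1818 and P* = 115.7273.
At P = 140, buyers demand (143 - 140)/1.5 = 2 while sellers would supply more, so the quantity traded is 2 at price 140.
The supply price at Q = 2 is 51. PS is the trapezoid between 140 and supply over [0, 2]: (1/2)[(140 - 43) + (140 - 51)](2) = 186.

186.00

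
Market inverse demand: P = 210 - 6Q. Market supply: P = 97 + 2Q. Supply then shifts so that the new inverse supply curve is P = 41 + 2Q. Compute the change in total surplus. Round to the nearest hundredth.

987.00

Initial equilibrium: Q_0 = 14.125, P_0 = 125.25; CS_0 = (1/2)(14.125)(84.75) = 598.5469, PS_0 = (1/2)(14.125)(28.25) = 199.5156.
New equilibrium: 210 - 6Q = 41 + 2Q gives Q_1 = 21.125, P_1 = 83.25; CS_1 = 1338.7969, PS_1 = 446.2656.
Change in total surplus = (1338.7969 + 446.2656) - (598.5469 + 199.5156) = 987.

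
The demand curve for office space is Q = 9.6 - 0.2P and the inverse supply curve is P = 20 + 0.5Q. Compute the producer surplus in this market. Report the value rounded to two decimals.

Rewriting demand in inverse form: P = 48 - 5Q.
Setting demand equal to supply, 28 = 5.5Q, so Q* = 5.0909 and P* = 22.5455.
The supply curve's price intercept is 20, so PS = (1/2)(Q*)(P* - 20) = (1/2)(5.0909)(2.5455) = 6.4793.

6.48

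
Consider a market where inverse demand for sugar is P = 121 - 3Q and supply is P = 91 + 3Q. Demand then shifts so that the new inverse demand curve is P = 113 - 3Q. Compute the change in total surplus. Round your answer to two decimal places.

-34.67

Initial equilibrium: Q_0 = 5, P_0 = 106; CS_0 = (1/2)(5)(15) = 37.5, PS_0 = (1/2)(5)(15) = 37.5.
New equilibrium: 113 - 3Q = 91 + 3Q gives Q_1 = 3.6667, P_1 = 102; CS_1 = 20.1667, PS_1 = 20.1667.
Change in total surplus = (20.1667 + 20.1667) - (37.5 + 37.5) = -34.6667.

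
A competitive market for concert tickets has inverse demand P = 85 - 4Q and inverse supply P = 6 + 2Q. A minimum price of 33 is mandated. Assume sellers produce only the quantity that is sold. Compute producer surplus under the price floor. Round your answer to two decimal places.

Without the control, 85 - 4Q = 6 + 2Q so Q* = 13.1667 and P* = 32.3333.
At P = 33, buyers demand (85 - 33)/4 = 13 while sellers would supply more, so the quantity traded is 13 at price 33.
The supply price at Q = 13 is 32. PS is the trapezoid between 33 and supply over [0, 13]: (1/2)[(33 - 6) + (33 - 32)](13) = 182.

182.00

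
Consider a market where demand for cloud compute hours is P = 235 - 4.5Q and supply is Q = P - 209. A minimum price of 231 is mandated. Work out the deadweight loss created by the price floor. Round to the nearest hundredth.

Rewriting supply in inverse form: P = 209 + Q.
Without the control, 235 - 4.5Q = 209 + Q so Q* = 4.7273 and P* = 213.7273.
At P = 231, buyers demand (235 - 231)/4.5 = 0.8889 while sellers would supply more, so the quantity traded is 0.8889 at price 231.
The lost-trades triangle has base Q* - 0.8889 = 3.8384 and height equal to the gap between the curves at Q = 0.8889, which is 231 - 209.8889 = 21.1111. DWL = (1/2)(3.8384)(21.1111) = 40.5163.

40.52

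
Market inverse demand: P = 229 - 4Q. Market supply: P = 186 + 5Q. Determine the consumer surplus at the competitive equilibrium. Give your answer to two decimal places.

Set 229 - 4Q = 186 + 5Q, which gives 43 = 9Q, so Q* = 4.7778 and P* = 229 - 4(4.7778) = 209.8889.
The demand choke price is 229, so CS = (1/2)(Q*)(229 - P*) = (1/2)(4.7778)(19.1111) = 45.6543.

45.65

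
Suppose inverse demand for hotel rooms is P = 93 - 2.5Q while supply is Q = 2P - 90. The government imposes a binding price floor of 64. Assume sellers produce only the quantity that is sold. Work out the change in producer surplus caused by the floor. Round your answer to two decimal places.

122.76

Rewriting supply in inverse form: P = 45 + 0.5Q.
Free-market equilibrium: 93 - 2.5Q = 45 + 0.5Q gives Q* = 16, P* = 53.
At P = 64, buyers demand (93 - 64)/2.5 = 11.6 while sellers would supply more, so the quantity traded is 11.6 at price 64.
PS goes from (1/2)(16)(8) = 64 to 186.76 (computed as (64 - 45)(11.6) - (1/2)(0.5)(11.6)^2), a change of 122.76.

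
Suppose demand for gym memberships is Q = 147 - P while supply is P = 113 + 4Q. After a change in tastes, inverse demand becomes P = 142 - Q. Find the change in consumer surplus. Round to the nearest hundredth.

-6.30

Rewriting demand in inverse form: P = 147 - Q.
Initial equilibrium: Q_0 = 6.8, P_0 = 140.2; CS_0 = (1/2)(6.8)(6.8) = 23.12, PS_0 = (1/2)(6.8)(27.2) = 92.48.
New equilibrium: 142 - Q = 113 + 4Q gives Q_1 = 5.8, P_1 = 136.2; CS_1 = 16.82, PS_1 = 67.28.
Change in consumer surplus = 16.82 - 23.12 = -6.3.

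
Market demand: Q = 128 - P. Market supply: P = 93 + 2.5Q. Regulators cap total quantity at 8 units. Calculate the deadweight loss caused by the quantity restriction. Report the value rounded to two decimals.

7.00

Rewriting demand in inverse form: P = 128 - Q.
Unrestricted equilibrium: Q* = (128 - 93)/(1 + 2.5) = 10.
At Q = 8 the demand price is 128 - (8) = 120 and the supply price is 93 + 2.5(8) = 113.
DWL = (1/2)(gap between curves at 8) x (Q* - 8) = (1/2)(7)(2) = 7.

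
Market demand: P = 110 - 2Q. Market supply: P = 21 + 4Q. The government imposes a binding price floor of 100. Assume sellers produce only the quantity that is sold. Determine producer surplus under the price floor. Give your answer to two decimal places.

Without the control, 110 - 2Q = 21 + 4Q so Q* = 14.8333 and P* = 80.3333.
At P = 100, buyers demand (110 - 100)/2 = 5 while sellers would supply more, so the quantity traded is 5 at price 100.
The supply price at Q = 5 is 41. PS is the trapezoid between 100 and supply over [0, 5]: (1/2)[(100 - 21) + (100 - 41)](5) = 345.

345.00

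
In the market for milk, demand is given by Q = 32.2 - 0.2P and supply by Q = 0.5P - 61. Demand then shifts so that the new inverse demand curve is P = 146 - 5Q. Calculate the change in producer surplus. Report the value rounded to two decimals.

-19.29

Rewriting demand in inverse form: P = 161 - 5Q.
Rewriting supply in inverse form: P = 122 + 2Q.
Initial equilibrium: Q_0 = 5.5714, P_0 = 133.1429; CS_0 = (1/2)(5.5714)(27.8571) = 77.602, PS_0 = (1/2)(5.5714)(11.1429) = 31.0408.
New equilibrium: 146 - 5Q = 122 + 2Q gives Q_1 = 3.4286, P_1 = 128.8571; CS_1 = 29.3878, PS_1 = 11.7551.
Change in producer surplus = 11.7551 - 31.0408 = -19.2857.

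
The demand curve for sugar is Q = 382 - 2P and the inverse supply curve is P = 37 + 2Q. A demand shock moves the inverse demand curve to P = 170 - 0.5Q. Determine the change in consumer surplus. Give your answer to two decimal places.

-241.08

Rewriting demand in inverse form: P = 191 - 0.5Q.
Initial equilibrium: Q_0 = 61.6, P_0 = 160.2; CS_0 = (1/2)(61.6)(30.8) = 948.64, PS_0 = (1/2)(61.6)(123.2) = 3794.56.
New equilibrium: 170 - 0.5Q = 37 + 2Q gives Q_1 = 53.2, P_1 = 143.4; CS_1 = 707.56, PS_1 = 2830.24.
Change in consumer surplus = 707.56 - 948.64 = -241.08.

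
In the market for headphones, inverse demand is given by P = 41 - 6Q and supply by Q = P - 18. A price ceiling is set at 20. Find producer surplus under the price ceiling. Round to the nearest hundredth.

2.00

Rewriting supply in inverse form: P = 18 + Q.
Free-market equilibrium: 41 - 6Q = 18 + Q gives Q* = 3.2857, P* = 21.2857.
At the ceiling price 20, quantity supplied is (20 - 18)/1 = 2; supply is the short side, so Q = 2 trades at P = 20.
PS is the triangle above supply below 20: (1/2)(2)(20 - 18) = 2.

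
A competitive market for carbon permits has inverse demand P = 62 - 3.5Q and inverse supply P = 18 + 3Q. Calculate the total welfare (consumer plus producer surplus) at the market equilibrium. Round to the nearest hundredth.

Set 62 - 3.5Q = 18 + 3Q, which gives 44 = 6.5Q, so Q* = 6.7692 and P* = 62 - 3.5(6.7692) = 38.3077.
CS = (1/2)(6.7692)(23.6923) = 80.1893 and PS = (1/2)(6.7692)(20.3077) = 68.7337, so total surplus = 148.9231.

148.92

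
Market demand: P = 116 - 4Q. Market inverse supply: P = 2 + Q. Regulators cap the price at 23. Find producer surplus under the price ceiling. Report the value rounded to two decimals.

220.50

Free-market equilibrium: 116 - 4Q = 2 + Q gives Q* = 22.8, P* = 24.8.
At P = 23, sellers supply (23 - 2)/1 = 21 while buyers want more, so the quantity traded is 21 at price 23.
PS is the triangle above supply below 23: (1/2)(21)(23 - 2) = 220.5.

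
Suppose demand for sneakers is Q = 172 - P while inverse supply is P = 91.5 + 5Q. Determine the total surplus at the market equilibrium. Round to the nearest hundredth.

540.02

Rewriting demand in inverse form: P = 172 - Q.
Equilibrium: 172 - Q = 91.5 + 5Q, so Q* = 13.4167 and P* = 158.5833.
Total surplus is the full triangle between the curves from 0 to Q*: (1/2)(13.4167)(172 - 91.5) = 540.0208.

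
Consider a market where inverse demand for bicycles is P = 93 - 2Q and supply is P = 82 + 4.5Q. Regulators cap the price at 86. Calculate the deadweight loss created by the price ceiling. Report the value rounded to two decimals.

Free-market equilibrium: 93 - 2Q = 82 + 4.5Q gives Q* = 1.6923, P* = 89.6154.
At P = 86, sellers supply (86 - 82)/4.5 = 0.8889 while buyers want more, so the quantity traded is 0.8889 at price 86.
The lost-trades triangle has base Q* - 0.8889 = 0.8034 and height equal to the gap between the curves at Q = 0.8889, which is 91.2222 - 86 = 5.2222. DWL = (1/2)(0.8034)(5.2222) = 2.0978.

2.10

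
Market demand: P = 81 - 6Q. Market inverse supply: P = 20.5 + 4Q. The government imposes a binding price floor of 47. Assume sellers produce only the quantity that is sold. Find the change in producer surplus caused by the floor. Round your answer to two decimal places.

Free-market equilibrium: 81 - 6Q = 20.5 + 4Q gives Q* = 6.05, P* = 44.7.
At P = 47, buyers demand (81 - 47)/6 = 5.6667 while sellers would supply more, so the quantity traded is 5.6667 at price 47.
PS goes from (1/2)(6.05)(24.2) = 73.205 to 85.9444 (computed as (47 - 20.5)(5.6667) - (1/2)(4)(5.6667)^2), a change of 12.7394.

12.74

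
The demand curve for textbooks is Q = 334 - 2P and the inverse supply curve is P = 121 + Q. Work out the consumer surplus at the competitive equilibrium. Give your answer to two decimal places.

235.11

Rewriting demand in inverse form: P = 167 - 0.5Q.
Set 167 - 0.5Q = 121 + Q, which gives 46 = 1.5Q, so Q* = 30.6667 and P* = 167 - 0.5(30.6667) = 151.6667.
The demand choke price is 167, so CS = (1/2)(Q*)(167 - P*) = (1/2)(30.6667)(15.3333) = 235.1111.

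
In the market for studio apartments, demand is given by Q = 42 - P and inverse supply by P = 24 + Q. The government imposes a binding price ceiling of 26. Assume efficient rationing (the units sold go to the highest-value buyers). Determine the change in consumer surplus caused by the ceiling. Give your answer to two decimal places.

-10.50

Rewriting demand in inverse form: P = 42 - Q.
Free-market equilibrium: 42 - Q = 24 + Q gives Q* = 9, P* = 33.
At the ceiling price 26, quantity supplied is (26 - 24)/1 = 2; supply is the short side, so Q = 2 trades at P = 26.
CS goes from (1/2)(9)(9) = 40.5 to 30 (computed as (42 - 26)(2) - (1/2)(1)(2)^2), a change of -10.5.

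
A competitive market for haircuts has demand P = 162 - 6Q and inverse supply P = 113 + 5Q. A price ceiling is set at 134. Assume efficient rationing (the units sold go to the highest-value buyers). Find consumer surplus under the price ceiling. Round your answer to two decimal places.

64.68

Without the control, 162 - 6Q = 113 + 5Q so Q* = 4.4545 and P* = 135.2727.
At the ceiling price 134, quantity supplied is (134 - 113)/5 = 4.2; supply is the short side, so Q = 4.2 trades at P = 134.
The demand price at Q = 4.2 is 136.8. CS is the trapezoid between demand and 134 over [0, 4.2]: (1/2)[(162 - 134) + (136.8 - 134)](4.2) = 64.68.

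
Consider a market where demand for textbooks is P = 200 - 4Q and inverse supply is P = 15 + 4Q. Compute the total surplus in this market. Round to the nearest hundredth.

2139.06

Set 200 - 4Q = 15 + 4Q, which gives 185 = 8Q, so Q* = 23.125 and P* = 200 - 4(23.125) = 107.5.
CS = (1/2)(23.125)(92.5) = 1069.5312 and PS = (1/2)(23.125)(92.5) = 1069.5312, so total surplus = 2139.0625.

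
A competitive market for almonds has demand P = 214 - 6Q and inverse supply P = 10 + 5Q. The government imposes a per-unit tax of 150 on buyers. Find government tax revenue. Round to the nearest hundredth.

736.36

Without the tax, 214 - 6Q = 10 + 5Q so Q* = 18.5455 and P* = 102.7273.
A tax on buyers shifts demand down by 150: (214 - 150) - 6Q = 10 + 5Q, so Q_t = 4.9091. Buyers pay P_b = 184.5455; sellers receive P_s = P_b - 150 = 34.5455.
Revenue is the tax times quantity traded: 150 x 4.9091 = 736.3636.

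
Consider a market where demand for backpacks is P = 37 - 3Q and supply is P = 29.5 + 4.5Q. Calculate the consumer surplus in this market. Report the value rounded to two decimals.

Equilibrium: 37 - 3Q = 29.5 + 4.5Q, so Q* = 1 and P* = 34.
Consumer surplus is the triangle under demand above P*: (1/2)(1)(37 - 34) = (1/2)(1)(3) = 1.5.

1.50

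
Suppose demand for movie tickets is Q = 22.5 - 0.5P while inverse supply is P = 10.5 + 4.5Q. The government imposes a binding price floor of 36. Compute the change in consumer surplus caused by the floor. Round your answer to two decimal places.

Rewriting demand in inverse form: P = 45 - 2Q.
Free-market equilibrium: 45 - 2Q = 10.5 + 4.5Q gives Q* = 5.3077, P* = 34.3846.
At P = 36, buyers demand (45 - 36)/2 = 4.5 while sellers would supply more, so the quantity traded is 4.5 at price 36.
CS goes from (1/2)(5.3077)(10.6154) = 28.1716 to 20.25 (computed as (45 - 36)(4.5) - (1/2)(2)(4.5)^2), a change of -7.9216.

-7.92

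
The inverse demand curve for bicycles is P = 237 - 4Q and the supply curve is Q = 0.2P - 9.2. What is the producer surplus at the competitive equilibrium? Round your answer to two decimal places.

1125.96

Rewriting supply in inverse form: P = 46 + 5Q.
Equilibrium: 237 - 4Q = 46 + 5Q, so Q* = 21.2222 and P* = 152.1111.
Producer surplus is the triangle above supply below P*: (1/2)(21.2222)(152.1111 - 46) = (1/2)(21.2222)(106.1111) = 1125.9568.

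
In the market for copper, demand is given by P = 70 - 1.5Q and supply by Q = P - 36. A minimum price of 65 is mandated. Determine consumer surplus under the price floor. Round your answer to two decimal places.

8.33

Rewriting supply in inverse form: P = 36 + Q.
Free-market equilibrium: 70 - 1.5Q = 36 + Q gives Q* = 13.6, P* = 49.6.
At the floor price 65, quantity demanded is (70 - 65)/1.5 = 3.3333; demand is the short side, so Q = 3.3333 trades at P = 65.
CS is the triangle under demand above 65: (1/2)(3.3333)(70 - 65) = 8.3333.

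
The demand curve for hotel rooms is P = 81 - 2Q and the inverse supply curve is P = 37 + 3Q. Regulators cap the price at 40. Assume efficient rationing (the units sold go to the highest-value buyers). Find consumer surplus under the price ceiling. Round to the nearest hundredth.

Free-market equilibrium: 81 - 2Q = 37 + 3Q gives Q* = 8.8, P* = 63.4.
At P = 40, sellers supply (40 - 37)/3 = 1 while buyers want more, so the quantity traded is 1 at price 40.
The demand price at Q = 1 is 79. CS is the trapezoid between demand and 40 over [0, 1]: (1/2)[(81 - 40) + (79 - 40)](1) = 40.

40.00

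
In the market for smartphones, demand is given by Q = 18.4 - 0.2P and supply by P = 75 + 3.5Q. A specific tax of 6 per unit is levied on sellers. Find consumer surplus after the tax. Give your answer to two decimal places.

4.19

Rewriting demand in inverse form: P = 92 - 5Q.
Pre-tax equilibrium: 92 - 5Q = 75 + 3.5Q gives Q* = 2, P* = 82.
A tax on sellers shifts supply up by 6: 92 - 5Q = 75 + 3.5Q + 6, so Q_t = 1.2941. Buyers pay P_b = 85.5294; sellers receive P_s = P_b - 6 = 79.5294.
CS = (1/2)(Q_t)(92 - P_b) = (1/2)(1.2941)(6.4706) = 4.1869.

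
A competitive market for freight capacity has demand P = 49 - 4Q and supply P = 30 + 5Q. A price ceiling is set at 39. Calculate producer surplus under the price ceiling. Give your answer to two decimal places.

8.10

Without the control, 49 - 4Q = 30 + 5Q so Q* = 2.1111 and P* = 40.5556.
At the ceiling price 39, quantity supplied is (39 - 30)/5 = 1.8; supply is the short side, so Q = 1.8 trades at P = 39.
PS is the triangle above supply below 39: (1/2)(1.8)(39 - 30) = 8.1.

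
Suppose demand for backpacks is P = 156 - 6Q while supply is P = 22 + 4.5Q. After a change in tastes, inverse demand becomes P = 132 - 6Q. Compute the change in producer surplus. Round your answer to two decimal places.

Initial equilibrium: Q_0 = 12.7619, P_0 = 79.4286; CS_0 = (1/2)(12.7619)(76.5714) = 488.5986, PS_0 = (1/2)(12.7619)(57.4286) = 366.449.
New equilibrium: 132 - 6Q = 22 + 4.5Q gives Q_1 = 10.4762, P_1 = 69.1429; CS_1 = 329.2517, PS_1 = 246.9388.
Change in producer surplus = 246.9388 - 366.449 = -119.5102.

-119.51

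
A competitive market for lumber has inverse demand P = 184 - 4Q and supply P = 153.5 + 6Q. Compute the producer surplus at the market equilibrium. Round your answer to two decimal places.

27.91

Set 184 - 4Q = 153.5 + 6Q, which gives 30.5 = 10Q, so Q* = 3.05 and P* = 184 - 4(3.05) = 171.8.
PS is the area between P* and the supply curve from 0 to Q*: (1/2)(3.05)(18.3) = 27.9075.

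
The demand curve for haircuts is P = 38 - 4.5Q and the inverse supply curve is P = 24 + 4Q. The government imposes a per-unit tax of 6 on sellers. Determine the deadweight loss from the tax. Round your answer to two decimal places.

Without the tax, 38 - 4.5Q = 24 + 4Q so Q* = 1.6471 and P* = 30.5882.
With the tax, sellers need 6 more per unit: 38 - 4.5Q = 24 + 4Q + 6, so Q_t = 0.9412. Buyers pay P_b = 33.7647; sellers receive P_s = P_b - 6 = 27.7647.
The welfare triangle lost has base Q* - Q_t = 0.7059 and height t = 6, so DWL = (1/2)(0.7059)(6) = 2.1176.

2.12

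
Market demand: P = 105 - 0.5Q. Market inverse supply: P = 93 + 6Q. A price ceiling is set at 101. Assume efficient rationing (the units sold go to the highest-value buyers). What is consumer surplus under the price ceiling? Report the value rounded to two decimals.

Free-market equilibrium: 105 - 0.5Q = 93 + 6Q gives Q* = 1.8462, P* = 104.0769.
At P = 101, sellers supply (101 - 93)/6 = 1.3333 while buyers want more, so the quantity traded is 1.3333 at price 101.
The demand price at Q = 1.3333 is 104.3333. CS is the trapezoid between demand and 101 over [0, 1.3333]: (1/2)[(105 - 101) + (104.3333 - 101)](1.3333) = 4.8889.

4.89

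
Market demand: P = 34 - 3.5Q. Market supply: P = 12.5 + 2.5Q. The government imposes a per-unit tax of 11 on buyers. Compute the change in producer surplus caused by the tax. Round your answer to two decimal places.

Pre-tax equilibrium: 34 - 3.5Q = 12.5 + 2.5Q gives Q* = 3.5833, P* = 21.4583.
With the tax, buyers' net willingness to pay falls by 11: (34 - 11) - 3.5Q = 12.5 + 2.5Q, so Q_t = 1.75. Buyers pay P_b = 27.875; sellers receive P_s = P_b - 11 = 16.875.
Producers lose the trapezoid between P_s and P* out to Q_t plus the triangle from Q_t to Q*: change in PS = 3.8281 - 16.0503 = -12.2222.

-12.22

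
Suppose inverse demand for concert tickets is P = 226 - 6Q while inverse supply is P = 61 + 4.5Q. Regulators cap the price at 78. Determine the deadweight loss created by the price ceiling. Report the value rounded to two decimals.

748.02

Free-market equilibrium: 226 - 6Q = 61 + 4.5Q gives Q* = 15.7143, P* = 131.7143.
At P = 78, sellers supply (78 - 61)/4.5 = 3.7778 while buyers want more, so the quantity traded is 3.7778 at price 78.
The lost-trades triangle has base Q* - 3.7778 = 11.9365 and height equal to the gap between the curves at Q = 3.7778, which is 203.3333 - 78 = 125.3333. DWL = (1/2)(11.9365)(125.3333) = 748.0212.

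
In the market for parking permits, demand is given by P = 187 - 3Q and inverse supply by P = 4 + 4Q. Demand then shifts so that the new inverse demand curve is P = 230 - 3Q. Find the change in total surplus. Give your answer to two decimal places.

Initial equilibrium: Q_0 = 26.1429, P_0 = 108.5714; CS_0 = (1/2)(26.1429)(78.4286) = 1025.1735, PS_0 = (1/2)(26.1429)(104.5714) = 1366.898.
New equilibrium: 230 - 3Q = 4 + 4Q gives Q_1 = 32.2857, P_1 = 133.1429; CS_1 = 1563.551, PS_1 = 2084.7347.
Change in total surplus = (1563.551 + 2084.7347) - (1025.1735 + 1366.898) = 1256.2143.

1256.21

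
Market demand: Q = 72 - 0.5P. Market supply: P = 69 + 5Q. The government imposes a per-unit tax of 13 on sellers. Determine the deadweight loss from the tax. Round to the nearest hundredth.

Rewriting demand in inverse form: P = 144 - 2Q.
Pre-tax equilibrium: 144 - 2Q = 69 + 5Q gives Q* = 10.7143, P* = 122.5714.
With the tax, sellers need 13 more per unit: 144 - 2Q = 69 + 5Q + 13, so Q_t = 8.8571. Buyers pay P_b = 126.2857; sellers receive P_s = P_b - 13 = 113.2857.
The welfare triangle lost has base Q* - Q_t = 1.8571 and height t = 13, so DWL = (1/2)(1.8571)(13) = 12.0714.

12.07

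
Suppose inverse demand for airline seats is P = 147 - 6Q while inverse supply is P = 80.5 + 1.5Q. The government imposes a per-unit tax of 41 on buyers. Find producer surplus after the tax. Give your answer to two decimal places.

Without the tax, 147 - 6Q = 80.5 + 1.5Q so Q* = 8.8667 and P* = 93.8.
A tax on buyers shifts demand down by 41: (147 - 41) - 6Q = 80.5 + 1.5Q, so Q_t = 3.4. Buyers pay P_b = 126.6; sellers receive P_s = P_b - 41 = 85.6.
Producer surplus is the triangle above supply below P_s: (1/2)(3.4)(85.6 - 80.5) = 8.67.

8.67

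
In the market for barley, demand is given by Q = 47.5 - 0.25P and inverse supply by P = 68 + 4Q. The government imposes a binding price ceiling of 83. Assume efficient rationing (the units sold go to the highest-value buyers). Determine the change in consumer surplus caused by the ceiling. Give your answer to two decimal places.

-92.00

Rewriting demand in inverse form: P = 190 - 4Q.
Without the control, 190 - 4Q = 68 + 4Q so Q* = 15.25 and P* = 129.
At the ceiling price 83, quantity supplied is (83 - 68)/4 = 3.75; supply is the short side, so Q = 3.75 trades at P = 83.
CS goes from (1/2)(15.25)(61) = 465.125 to 373.125 (computed as (190 - 83)(3.75) - (1/2)(4)(3.75)^2), a change of -92.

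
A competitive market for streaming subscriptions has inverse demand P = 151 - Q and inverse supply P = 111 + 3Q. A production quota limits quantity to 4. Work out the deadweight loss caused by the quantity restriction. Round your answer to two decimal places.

Without the quota, 151 - Q = 111 + 3Q gives Q* = 10.
At Q = 4 the demand price is 151 - (4) = 147 and the supply price is 111 + 3(4) = 123.
DWL = (1/2)(gap between curves at 4) x (Q* - 4) = (1/2)(24)(6) = 72.

72.00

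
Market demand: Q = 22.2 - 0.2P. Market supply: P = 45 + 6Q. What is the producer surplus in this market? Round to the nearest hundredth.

Rewriting demand in inverse form: P = 111 - 5Q.
Equilibrium: 111 - 5Q = 45 + 6Q, so Q* = 6 and P* = 81.
The supply curve's price intercept is 45, so PS = (1/2)(Q*)(P* - 45) = (1/2)(6)(36) = 108.

108.00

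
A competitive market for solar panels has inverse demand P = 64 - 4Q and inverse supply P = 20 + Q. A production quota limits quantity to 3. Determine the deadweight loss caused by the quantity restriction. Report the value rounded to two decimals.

84.10

Unrestricted equilibrium: Q* = (64 - 20)/(4 + 1) = 8.8.
At Q = 3 the demand price is 64 - 4(3) = 52 and the supply price is 20 + (3) = 23.
DWL = (1/2)(gap between curves at 3) x (Q* - 3) = (1/2)(29)(5.8) = 84.1.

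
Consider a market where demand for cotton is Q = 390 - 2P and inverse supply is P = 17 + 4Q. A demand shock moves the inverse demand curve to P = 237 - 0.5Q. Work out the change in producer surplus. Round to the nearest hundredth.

Rewriting demand in inverse form: P = 195 - 0.5Q.
Initial equilibrium: Q_0 = 39.5556, P_0 = 175.2222; CS_0 = (1/2)(39.5556)(19.7778) = 391.1605, PS_0 = (1/2)(39.5556)(158.2222) = 3129.284.
New equilibrium: 237 - 0.5Q = 17 + 4Q gives Q_1 = 48.8889, P_1 = 212.5556; CS_1 = 597.5309, PS_1 = 4780.2469.
Change in producer surplus = 4780.2469 - 3129.284 = 1650.963.

1650.96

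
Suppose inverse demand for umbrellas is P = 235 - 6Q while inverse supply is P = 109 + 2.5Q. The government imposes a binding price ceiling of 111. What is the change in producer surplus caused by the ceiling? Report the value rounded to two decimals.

Free-market equilibrium: 235 - 6Q = 109 + 2.5Q gives Q* = 14.8235, P* = 146.0588.
At the ceiling price 111, quantity supplied is (111 - 109)/2.5 = 0.8; supply is the short side, so Q = 0.8 trades at P = 111.
PS goes from (1/2)(14.8235)(37.0588) = 274.6713 to 0.8 (computed as (111 - 109)(0.8) - (1/2)(2.5)(0.8)^2), a change of -273.8713.

-273.87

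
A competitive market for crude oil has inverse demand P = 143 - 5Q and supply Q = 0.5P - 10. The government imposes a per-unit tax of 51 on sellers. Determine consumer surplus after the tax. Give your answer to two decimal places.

Rewriting supply in inverse form: P = 20 + 2Q.
Pre-tax equilibrium: 143 - 5Q = 20 + 2Q gives Q* = 17.5714, P* = 55.1429.
A tax on sellers shifts supply up by 51: 143 - 5Q = 20 + 2Q + 51, so Q_t = 10.2857. Buyers pay P_b = 91.5714; sellers receive P_s = P_b - 51 = 40.5714.
CS = (1/2)(Q_t)(143 - P_b) = (1/2)(10.2857)(51.4286) = 264.4898.

264.49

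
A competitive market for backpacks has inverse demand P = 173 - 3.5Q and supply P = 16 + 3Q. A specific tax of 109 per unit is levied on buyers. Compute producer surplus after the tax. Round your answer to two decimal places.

Pre-tax equilibrium: 173 - 3.5Q = 16 + 3Q gives Q* = 24.1538, P* = 88.4615.
A tax on buyers shifts demand down by 109: (173 - 109) - 3.5Q = 16 + 3Q, so Q_t = 7.3846. Buyers pay P_b = 147.1538; sellers receive P_s = P_b - 109 = 38.1538.
Producer surplus is the triangle above supply below P_s: (1/2)(7.3846)(38.1538 - 16) = 81.7988.

81.80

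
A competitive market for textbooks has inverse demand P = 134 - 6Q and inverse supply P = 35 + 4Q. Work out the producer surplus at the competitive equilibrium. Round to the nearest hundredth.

196.02

Set 134 - 6Q = 35 + 4Q, which gives 99 = 10Q, so Q* = 9.9 and P* = 134 - 6(9.9) = 74.6.
The supply curve's price intercept is 35, so PS = (1/2)(Q*)(P* - 35) = (1/2)(9.9)(39.6) = 196.02.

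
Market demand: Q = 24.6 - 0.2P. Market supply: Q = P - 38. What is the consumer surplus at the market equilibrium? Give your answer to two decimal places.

Rewriting demand in inverse form: P = 123 - 5Q.
Rewriting supply in inverse form: P = 38 + Q.
Setting demand equal to supply, 85 = 6Q, so Q* = 14.1667 and P* = 52.1667.
CS is the area between the demand curve and P* from 0 to Q*: (1/2)(14.1667)(70.8333) = 501.7361.

501.74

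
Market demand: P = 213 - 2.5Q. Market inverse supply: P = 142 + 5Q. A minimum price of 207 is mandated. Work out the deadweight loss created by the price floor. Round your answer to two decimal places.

Free-market equilibrium: 213 - 2.5Q = 142 + 5Q gives Q* = 9.4667, P* = 189.3333.
At P = 207, buyers demand (213 - 207)/2.5 = 2.4 while sellers would supply more, so the quantity traded is 2.4 at price 207.
At Q = 2.4 the demand price is 207 and the supply price is 154. Deadweight loss is the triangle between the curves from 2.4 to 9.4667: (1/2)(207 - 154)(9.4667 - 2.4) = 187.2667.

187.27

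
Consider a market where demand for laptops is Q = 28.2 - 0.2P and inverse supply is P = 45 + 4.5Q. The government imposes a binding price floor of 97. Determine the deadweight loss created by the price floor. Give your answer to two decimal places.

Rewriting demand in inverse form: P = 141 - 5Q.
Free-market equilibrium: 141 - 5Q = 45 + 4.5Q gives Q* = 10.1053, P* = 90.4737.
At P = 97, buyers demand (141 - 97)/5 = 8.8 while sellers would supply more, so the quantity traded is 8.8 at price 97.
The lost-trades triangle has base Q* - 8.8 = 1.3053 and height equal to the gap between the curves at Q = 8.8, which is 97 - 84.6 = 12.4. DWL = (1/2)(1.3053)(12.4) = 8.0926.

8.09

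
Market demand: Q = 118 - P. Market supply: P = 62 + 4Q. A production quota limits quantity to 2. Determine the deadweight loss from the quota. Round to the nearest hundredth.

211.60

Rewriting demand in inverse form: P = 118 - Q.
Without the quota, 118 - Q = 62 + 4Q gives Q* = 11.2.
At Q = 2 the demand price is 118 - (2) = 116 and the supply price is 62 + 4(2) = 70.
Deadweight loss is the triangle between the curves from 2 to 11.2: (1/2)(116 - 70)(11.2 - 2) = 211.6.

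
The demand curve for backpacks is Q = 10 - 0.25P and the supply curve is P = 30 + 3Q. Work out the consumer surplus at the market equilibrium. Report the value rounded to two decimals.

4.08

Rewriting demand in inverse form: P = 40 - 4Q.
Set 40 - 4Q = 30 + 3Q, which gives 10 = 7Q, so Q* = 1.4286 and P* = 40 - 4(1.4286) = 34.2857.
CS is the area between the demand curve and P* from 0 to Q*: (1/2)(1.4286)(5.7143) = 4.0816.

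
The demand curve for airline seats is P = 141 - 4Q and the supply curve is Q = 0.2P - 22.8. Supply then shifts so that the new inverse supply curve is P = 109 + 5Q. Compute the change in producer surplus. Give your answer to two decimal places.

9.10

Rewriting supply in inverse form: P = 114 + 5Q.
Initial equilibrium: Q_0 = 3, P_0 = 129; CS_0 = (1/2)(3)(12) = 18, PS_0 = (1/2)(3)(15) = 22.5.
New equilibrium: 141 - 4Q = 109 + 5Q gives Q_1 = 3.5556, P_1 = 126.7778; CS_1 = 25.284, PS_1 = 31.6049.
Change in producer surplus = 31.6049 - 22.5 = 9.1049.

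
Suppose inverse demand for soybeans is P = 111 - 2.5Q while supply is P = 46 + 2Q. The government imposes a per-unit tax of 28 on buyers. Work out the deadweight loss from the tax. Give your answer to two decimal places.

87.11

Pre-tax equilibrium: 111 - 2.5Q = 46 + 2Q gives Q* = 14.4444, P* = 74.8889.
A tax on buyers shifts demand down by 28: (111 - 28) - 2.5Q = 46 + 2Q, so Q_t = 8.2222. Buyers pay P_b = 90.4444; sellers receive P_s = P_b - 28 = 62.4444.
Deadweight loss is the triangle between the curves from Q_t to Q*: (1/2)(14.4444 - 8.2222)(28) = 87.1111.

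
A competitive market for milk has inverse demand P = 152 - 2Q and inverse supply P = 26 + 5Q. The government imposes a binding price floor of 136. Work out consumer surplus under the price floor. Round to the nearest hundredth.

Free-market equilibrium: 152 - 2Q = 26 + 5Q gives Q* = 18, P* = 116.
At P = 136, buyers demand (152 - 136)/2 = 8 while sellers would supply more, so the quantity traded is 8 at price 136.
CS is the triangle under demand above 136: (1/2)(8)(152 - 136) = 64.

64.00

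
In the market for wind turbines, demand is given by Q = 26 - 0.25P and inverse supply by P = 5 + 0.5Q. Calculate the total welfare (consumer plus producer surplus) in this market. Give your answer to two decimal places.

Rewriting demand in inverse form: P = 104 - 4Q.
Set 104 - 4Q = 5 + 0.5Q, which gives 99 = 4.5Q, so Q* = 22 and P* = 104 - 4(22) = 16.
Total surplus is the full triangle between the curves from 0 to Q*: (1/2)(22)(104 - 5) = 1089.

1089.00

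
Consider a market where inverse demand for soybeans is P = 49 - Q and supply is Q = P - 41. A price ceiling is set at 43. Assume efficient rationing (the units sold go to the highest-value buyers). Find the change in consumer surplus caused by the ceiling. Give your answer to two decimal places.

2.00

Rewriting supply in inverse form: P = 41 + Q.
Without the control, 49 - Q = 41 + Q so Q* = 4 and P* = 45.
At the ceiling price 43, quantity supplied is (43 - 41)/1 = 2; supply is the short side, so Q = 2 trades at P = 43.
CS goes from (1/2)(4)(4) = 8 to 10 (computed as (49 - 43)(2) - (1/2)(1)(2)^2), a change of 2.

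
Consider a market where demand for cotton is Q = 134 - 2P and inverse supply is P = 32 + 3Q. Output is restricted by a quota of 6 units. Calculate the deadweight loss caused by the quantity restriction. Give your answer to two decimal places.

Rewriting demand in inverse form: P = 67 - 0.5Q.
Unrestricted equilibrium: Q* = (67 - 32)/(0.5 + 3) = 10.
At Q = 6 the demand price is 67 - 0.5(6) = 64 and the supply price is 32 + 3(6) = 50.
Deadweight loss is the triangle between the curves from 6 to 10: (1/2)(64 - 50)(10 - 6) = 28.

28.00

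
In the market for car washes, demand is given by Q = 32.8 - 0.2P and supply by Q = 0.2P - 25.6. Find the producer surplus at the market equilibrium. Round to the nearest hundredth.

Rewriting demand in inverse form: P = 164 - 5Q.
Rewriting supply in inverse form: P = 128 + 5Q.
Equilibrium: 164 - 5Q = 128 + 5Q, so Q* = 3.6 and P* = 146.
PS is the area between P* and the supply curve from 0 to Q*: (1/2)(3.6)(18) = 32.4.

32.40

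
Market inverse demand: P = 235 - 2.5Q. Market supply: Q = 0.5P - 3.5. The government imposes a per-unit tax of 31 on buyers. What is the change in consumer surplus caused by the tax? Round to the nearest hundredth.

-813.27

Rewriting supply in inverse form: P = 7 + 2Q.
Without the tax, 235 - 2.5Q = 7 + 2Q so Q* = 50.6667 and P* = 108.3333.
With the tax, buyers' net willingness to pay falls by 31: (235 - 31) - 2.5Q = 7 + 2Q, so Q_t = 43.7778. Buyers pay P_b = 125.5556; sellers receive P_s = P_b - 31 = 94.5556.
CS falls from (1/2)(50.6667)(126.6667) = 3208.8889 to (1/2)(43.7778)(109.4444) = 2395.6173, a change of -813.2716.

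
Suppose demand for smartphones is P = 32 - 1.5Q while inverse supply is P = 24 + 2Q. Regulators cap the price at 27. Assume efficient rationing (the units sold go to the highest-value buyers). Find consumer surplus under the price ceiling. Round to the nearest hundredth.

Without the control, 32 - 1.5Q = 24 + 2Q so Q* = 2.2857 and P* = 28.5714.
At the ceiling price 27, quantity supplied is (27 - 24)/2 = 1.5; supply is the short side, so Q = 1.5 trades at P = 27.
The demand price at Q = 1.5 is 29.75. CS is the trapezoid between demand and 27 over [0, 1.5]: (1/2)[(32 - 27) + (29.75 - 27)](1.5) = 5.8125.

5.81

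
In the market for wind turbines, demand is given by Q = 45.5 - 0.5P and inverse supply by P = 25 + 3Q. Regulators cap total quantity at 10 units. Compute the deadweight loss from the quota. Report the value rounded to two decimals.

25.60

Rewriting demand in inverse form: P = 91 - 2Q.
Unrestricted equilibrium: Q* = (91 - 25)/(2 + 3) = 13.2.
At Q = 10 the demand price is 91 - 2(10) = 71 and the supply price is 25 + 3(10) = 55.
DWL = (1/2)(gap between curves at 10) x (Q* - 10) = (1/2)(16)(3.2) = 25.6.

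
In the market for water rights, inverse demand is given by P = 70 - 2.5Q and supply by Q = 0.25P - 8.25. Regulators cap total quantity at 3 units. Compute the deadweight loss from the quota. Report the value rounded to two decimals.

23.56

Rewriting supply in inverse form: P = 33 + 4Q.
Unrestricted equilibrium: Q* = (70 - 33)/(2.5 + 4) = 5.6923.
At Q = 3 the demand price is 70 - 2.5(3) = 62.5 and the supply price is 33 + 4(3) = 45.
DWL = (1/2)(gap between curves at 3) x (Q* - 3) = (1/2)(17.5)(2.6923) = 23.5577.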